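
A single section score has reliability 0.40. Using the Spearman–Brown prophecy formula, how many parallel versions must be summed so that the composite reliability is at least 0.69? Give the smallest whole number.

4

k ≥ ρ*(1−ρ₁)/(ρ₁(1−ρ*)) = 0.69·0.60 / (0.40·0.31) = 3.339.
Smallest integer k = 4.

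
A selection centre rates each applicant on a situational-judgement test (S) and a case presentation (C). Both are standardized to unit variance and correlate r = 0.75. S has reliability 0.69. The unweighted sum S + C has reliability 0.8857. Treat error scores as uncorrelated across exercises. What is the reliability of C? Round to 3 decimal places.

0.910

Var(S+C) = 2 + 2·0.75 = 3.500.
True-score variance = ρ_S + ρ_C + 2·0.75, so 0.8857 = (0.69 + ρ_C + 1.50) / 3.500.
ρ_C = 0.8857·3.500 − 0.69 − 1.50 = 0.910.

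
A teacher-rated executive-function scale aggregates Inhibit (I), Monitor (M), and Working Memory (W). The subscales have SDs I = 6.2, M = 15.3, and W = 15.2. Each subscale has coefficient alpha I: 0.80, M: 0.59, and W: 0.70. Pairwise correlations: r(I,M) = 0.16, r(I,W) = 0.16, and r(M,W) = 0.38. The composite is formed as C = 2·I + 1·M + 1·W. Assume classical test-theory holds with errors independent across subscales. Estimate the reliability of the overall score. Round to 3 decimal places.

Var(C) = 2²·6.2² + 15.3² + 15.2² + 2·[2·6.2·15.3·0.16 + 2·6.2·15.2·0.16 + 15.3·15.2·0.38] = 618.89 + 297.77 = 916.66.
Under uncorrelated errors the observed covariances equal the true-score covariances, so only the own-variance terms attenuate.
True-score variance = [2²·6.2²·0.80 + 15.3²·0.59 + 15.2²·0.70] + 297.77 = 422.849 + 297.77 = 720.619.
Reliability = 720.619 / 916.66 = 0.786.

0.786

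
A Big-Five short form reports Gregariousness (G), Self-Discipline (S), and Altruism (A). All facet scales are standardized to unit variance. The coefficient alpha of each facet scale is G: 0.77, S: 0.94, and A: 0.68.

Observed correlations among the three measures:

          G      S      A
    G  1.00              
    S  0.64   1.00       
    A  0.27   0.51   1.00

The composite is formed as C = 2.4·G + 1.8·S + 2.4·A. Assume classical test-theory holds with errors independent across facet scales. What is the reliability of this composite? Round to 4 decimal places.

Var(C) = 2.4² + 1.8² + 2.4² + 2·[4.32·0.64 + 5.76·0.27 + 4.32·0.51] = 14.76 + 13.0464 = 27.8064.
Because errors are independent across components, Cov(Tᵢ,Tⱼ) = Cov(Xᵢ,Xⱼ); the off-diagonal part of the true-score variance is the same as above.
True-score variance = [2.4²·0.77 + 1.8²·0.94 + 2.4²·0.68] + 13.0464 = 11.3976 + 13.0464 = 24.444.
Reliability = 24.444 / 27.8064 = 0.8791.

0.8791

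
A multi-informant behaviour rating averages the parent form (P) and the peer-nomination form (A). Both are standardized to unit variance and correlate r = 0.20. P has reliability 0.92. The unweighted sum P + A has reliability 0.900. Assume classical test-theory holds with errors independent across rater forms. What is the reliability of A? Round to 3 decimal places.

0.840

Var(P+A) = 2 + 2·0.20 = 2.400.
True-score variance = ρ_P + ρ_A + 2·0.20, so 0.900 = (0.92 + ρ_A + 0.40) / 2.400.
ρ_A = 0.900·2.400 − 0.92 − 0.40 = 0.840.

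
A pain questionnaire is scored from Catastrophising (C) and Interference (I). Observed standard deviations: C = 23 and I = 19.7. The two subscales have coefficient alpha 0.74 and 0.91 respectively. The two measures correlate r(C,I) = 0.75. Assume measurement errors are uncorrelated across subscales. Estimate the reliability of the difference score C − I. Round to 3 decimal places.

0.274

Var(C−I) = 23² + 19.7² − 2·23·19.7·0.75 = 917.09 − 679.65 = 237.44.
Under uncorrelated errors the observed covariances equal the true-score covariances, so only the own-variance terms attenuate.
True-score variance = [23²·0.74 + 19.7²·0.91] − 679.65 = 744.622 − 679.65 = 64.9719.
Reliability = 64.9719 / 237.44 = 0.274.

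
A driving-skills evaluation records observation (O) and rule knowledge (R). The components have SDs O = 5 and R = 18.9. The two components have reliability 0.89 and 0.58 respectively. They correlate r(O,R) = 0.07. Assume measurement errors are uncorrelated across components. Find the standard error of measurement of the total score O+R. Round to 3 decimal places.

Var(total) = 382.21 + 13.23 = 395.44.
True-score variance = 229.432 + 13.23 = 242.662, so reliability = 0.6137.
Error variance = 395.44 − 242.662 = 152.778; SEM = √152.778 = 12.360.

12.360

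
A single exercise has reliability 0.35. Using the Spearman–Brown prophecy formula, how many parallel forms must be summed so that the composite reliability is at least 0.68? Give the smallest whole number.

k ≥ ρ*(1−ρ₁)/(ρ₁(1−ρ*)) = 0.68·0.65 / (0.35·0.32) = 3.946.
Smallest integer k = 4.

4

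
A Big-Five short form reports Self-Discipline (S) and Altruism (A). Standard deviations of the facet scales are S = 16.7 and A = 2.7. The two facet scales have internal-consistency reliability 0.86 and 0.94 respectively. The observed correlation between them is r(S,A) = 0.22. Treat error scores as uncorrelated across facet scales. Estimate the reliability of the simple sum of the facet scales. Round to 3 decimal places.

Var(S+A) = 16.7² + 2.7² + 2·[16.7·2.7·0.22] = 286.18 + 19.8396 = 306.02.
Under uncorrelated errors the observed covariances equal the true-score covariances, so only the own-variance terms attenuate.
True-score variance = [16.7²·0.86 + 2.7²·0.94] + 19.8396 = 246.698 + 19.8396 = 266.538.
Reliability = 266.538 / 306.02 = 0.871.

0.871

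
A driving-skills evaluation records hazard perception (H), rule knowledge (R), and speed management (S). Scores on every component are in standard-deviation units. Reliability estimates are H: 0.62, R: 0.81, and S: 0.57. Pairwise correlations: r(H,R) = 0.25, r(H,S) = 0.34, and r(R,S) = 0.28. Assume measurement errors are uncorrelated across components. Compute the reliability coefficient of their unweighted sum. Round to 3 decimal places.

0.789

Var(H+R+S) = 3 + 2·[0.25 + 0.34 + 0.28] = 3 + 1.74 = 4.74.
Because errors are independent across components, Cov(Tᵢ,Tⱼ) = Cov(Xᵢ,Xⱼ); the off-diagonal part of the true-score variance is the same as above.
True-score variance = [0.62 + 0.81 + 0.57] + 1.74 = 2 + 1.74 = 3.74.
Reliability = 3.74 / 4.74 = 0.789.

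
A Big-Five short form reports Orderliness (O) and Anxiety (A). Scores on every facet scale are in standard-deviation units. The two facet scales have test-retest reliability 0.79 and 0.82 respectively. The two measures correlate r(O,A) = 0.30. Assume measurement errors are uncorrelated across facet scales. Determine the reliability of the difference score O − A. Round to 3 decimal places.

Var(O−A) = 1 + 1 − 2·0.30 = 2 − 0.6 = 1.4.
Under uncorrelated errors the observed covariances equal the true-score covariances, so only the own-variance terms attenuate.
True-score variance = [0.79 + 0.82] − 0.6 = 1.61 − 0.6 = 1.01.
Reliability = 1.01 / 1.4 = 0.721.

0.721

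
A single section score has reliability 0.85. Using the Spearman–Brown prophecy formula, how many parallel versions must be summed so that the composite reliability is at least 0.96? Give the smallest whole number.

5

k ≥ ρ*(1−ρ₁)/(ρ₁(1−ρ*)) = 0.96·0.15 / (0.85·0.04) = 4.235.
Smallest integer k = 5.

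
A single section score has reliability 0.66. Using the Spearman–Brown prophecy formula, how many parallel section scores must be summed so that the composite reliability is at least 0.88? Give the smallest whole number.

k ≥ ρ*(1−ρ₁)/(ρ₁(1−ρ*)) = 0.88·0.34 / (0.66·0.12) = 3.778.
Smallest integer k = 4.

4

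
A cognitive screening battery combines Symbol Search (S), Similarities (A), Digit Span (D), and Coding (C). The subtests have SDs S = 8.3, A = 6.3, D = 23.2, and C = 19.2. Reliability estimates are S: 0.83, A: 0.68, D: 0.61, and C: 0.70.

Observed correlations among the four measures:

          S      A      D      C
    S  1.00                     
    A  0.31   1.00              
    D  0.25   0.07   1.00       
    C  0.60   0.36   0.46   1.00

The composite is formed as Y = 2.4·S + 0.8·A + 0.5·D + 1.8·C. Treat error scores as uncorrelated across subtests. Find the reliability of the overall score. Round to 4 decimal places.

0.8507

Var(Y) = 2.4²·8.3² + 0.8²·6.3² + 0.5²·23.2² + 1.8²·19.2² + 2·[1.92·8.3·6.3·0.31 + 1.2·8.3·23.2·0.25 + 4.32·8.3·19.2·0.60 + 0.4·6.3·23.2·0.07 + 1.44·6.3·19.2·0.36 + 0.9·23.2·19.2·0.46] = 1751.16 + 1506.32 = 3257.49.
Because errors are independent across components, Cov(Tᵢ,Tⱼ) = Cov(Xᵢ,Xⱼ); the off-diagonal part of the true-score variance is the same as above.
True-score variance = [2.4²·8.3²·0.83 + 0.8²·6.3²·0.68 + 0.5²·23.2²·0.61 + 1.8²·19.2²·0.70] + 1506.32 = 1264.78 + 1506.32 = 2771.1.
Reliability = 2771.1 / 3257.49 = 0.8507.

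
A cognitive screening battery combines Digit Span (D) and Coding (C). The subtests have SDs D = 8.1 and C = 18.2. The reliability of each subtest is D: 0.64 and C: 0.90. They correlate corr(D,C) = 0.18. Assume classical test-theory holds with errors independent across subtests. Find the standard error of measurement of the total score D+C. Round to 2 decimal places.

7.53

Var(total) = 396.85 + 53.0712 = 449.921.
True-score variance = 340.106 + 53.0712 = 393.178, so reliability = 0.8739.
Error variance = 449.921 − 393.178 = 56.7436; SEM = √56.7436 = 7.53.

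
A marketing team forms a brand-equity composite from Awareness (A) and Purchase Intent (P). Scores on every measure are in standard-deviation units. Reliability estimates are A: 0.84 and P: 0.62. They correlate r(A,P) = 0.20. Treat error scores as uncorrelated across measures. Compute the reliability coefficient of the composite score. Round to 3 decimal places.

Var(A+P) = 2 + 2·[0.20] = 2 + 0.4 = 2.4.
With uncorrelated errors the cross-covariances are all true-score covariance, so they carry over unchanged; only the diagonal terms shrink to ρᵢσᵢ².
True-score variance = [0.84 + 0.62] + 0.4 = 1.46 + 0.4 = 1.86.
Reliability = 1.86 / 2.4 = 0.775.

0.775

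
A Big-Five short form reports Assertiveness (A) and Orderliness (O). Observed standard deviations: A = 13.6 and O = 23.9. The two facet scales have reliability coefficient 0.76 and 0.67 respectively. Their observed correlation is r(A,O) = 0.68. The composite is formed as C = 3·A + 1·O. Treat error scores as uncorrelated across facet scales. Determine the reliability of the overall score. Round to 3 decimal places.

Var(C) = 3²·13.6² + 23.9² + 2·[3·13.6·23.9·0.68] = 2235.85 + 1326.16 = 3562.01.
Because errors are independent across components, Cov(Tᵢ,Tⱼ) = Cov(Xᵢ,Xⱼ); the off-diagonal part of the true-score variance is the same as above.
True-score variance = [3²·13.6²·0.76 + 23.9²·0.67] + 1326.16 = 1647.84 + 1326.16 = 2974.
Reliability = 2974 / 3562.01 = 0.835.

0.835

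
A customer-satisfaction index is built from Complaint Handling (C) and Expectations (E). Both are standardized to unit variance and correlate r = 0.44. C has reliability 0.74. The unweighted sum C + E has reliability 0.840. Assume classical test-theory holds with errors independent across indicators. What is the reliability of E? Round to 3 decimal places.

Var(C+E) = 2 + 2·0.44 = 2.880.
True-score variance = ρ_C + ρ_E + 2·0.44, so 0.840 = (0.74 + ρ_E + 0.88) / 2.880.
ρ_E = 0.840·2.880 − 0.74 − 0.88 = 0.799.

0.799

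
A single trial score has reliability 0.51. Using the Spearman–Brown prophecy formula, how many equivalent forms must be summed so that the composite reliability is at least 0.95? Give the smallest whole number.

19

k ≥ ρ*(1−ρ₁)/(ρ₁(1−ρ*)) = 0.95·0.49 / (0.51·0.05) = 18.255.
Smallest integer k = 19.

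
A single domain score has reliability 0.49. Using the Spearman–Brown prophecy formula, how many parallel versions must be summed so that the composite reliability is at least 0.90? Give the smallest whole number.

k ≥ ρ*(1−ρ₁)/(ρ₁(1−ρ*)) = 0.90·0.51 / (0.49·0.10) = 9.367.
Smallest integer k = 10.

10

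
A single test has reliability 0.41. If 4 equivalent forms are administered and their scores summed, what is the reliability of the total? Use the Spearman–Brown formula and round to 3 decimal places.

0.735

ρ_k = kρ / (1 + (k−1)ρ) = 4·0.41 / (1 + 3·0.41) = 1.640 / 2.230 = 0.735.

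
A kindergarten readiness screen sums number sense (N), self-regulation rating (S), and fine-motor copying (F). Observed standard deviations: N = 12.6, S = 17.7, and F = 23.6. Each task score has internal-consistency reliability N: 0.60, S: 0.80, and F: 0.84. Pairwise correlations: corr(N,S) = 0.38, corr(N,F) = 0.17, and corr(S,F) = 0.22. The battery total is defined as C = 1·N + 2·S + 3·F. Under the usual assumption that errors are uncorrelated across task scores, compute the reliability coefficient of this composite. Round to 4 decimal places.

0.8634

Var(C) = 12.6² + 2²·17.7² + 3²·23.6² + 2·[2·12.6·17.7·0.38 + 3·12.6·23.6·0.17 + 6·17.7·23.6·0.22] = 6424.56 + 1745.08 = 8169.64.
Under uncorrelated errors the observed covariances equal the true-score covariances, so only the own-variance terms attenuate.
True-score variance = [12.6²·0.60 + 2²·17.7²·0.80 + 3²·23.6²·0.84] + 1745.08 = 5308.4 + 1745.08 = 7053.48.
Reliability = 7053.48 / 8169.64 = 0.8634.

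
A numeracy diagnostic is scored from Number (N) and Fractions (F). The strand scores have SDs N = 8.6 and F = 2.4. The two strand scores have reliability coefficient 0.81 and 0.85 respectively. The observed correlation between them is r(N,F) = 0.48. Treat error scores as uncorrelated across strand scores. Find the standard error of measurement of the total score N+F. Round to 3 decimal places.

Var(total) = 79.72 + 19.8144 = 99.5344.
True-score variance = 64.8036 + 19.8144 = 84.618, so reliability = 0.8501.
Error variance = 99.5344 − 84.618 = 14.9164; SEM = √14.9164 = 3.862.

3.862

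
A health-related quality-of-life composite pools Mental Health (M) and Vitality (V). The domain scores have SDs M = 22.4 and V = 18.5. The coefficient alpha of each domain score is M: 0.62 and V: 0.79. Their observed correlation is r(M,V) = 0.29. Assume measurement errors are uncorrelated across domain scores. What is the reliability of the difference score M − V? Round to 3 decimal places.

0.565

Var(M−V) = 22.4² + 18.5² − 2·22.4·18.5·0.29 = 844.01 − 240.352 = 603.658.
Because errors are independent across components, Cov(Tᵢ,Tⱼ) = Cov(Xᵢ,Xⱼ); the off-diagonal part of the true-score variance is the same as above.
True-score variance = [22.4²·0.62 + 18.5²·0.79] − 240.352 = 581.469 − 240.352 = 341.117.
Reliability = 341.117 / 603.658 = 0.565.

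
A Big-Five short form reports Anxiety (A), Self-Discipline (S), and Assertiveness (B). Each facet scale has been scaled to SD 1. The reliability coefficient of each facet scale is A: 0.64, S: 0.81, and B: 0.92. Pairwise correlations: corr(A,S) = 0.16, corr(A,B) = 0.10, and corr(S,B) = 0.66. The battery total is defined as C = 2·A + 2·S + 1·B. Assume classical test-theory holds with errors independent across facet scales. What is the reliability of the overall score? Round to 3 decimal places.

Var(C) = 2² + 2² + 1 + 2·[4·0.16 + 2·0.10 + 2·0.66] = 9 + 4.32 = 13.32.
Because errors are independent across components, Cov(Tᵢ,Tⱼ) = Cov(Xᵢ,Xⱼ); the off-diagonal part of the true-score variance is the same as above.
True-score variance = [2²·0.64 + 2²·0.81 + 0.92] + 4.32 = 6.72 + 4.32 = 11.04.
Reliability = 11.04 / 13.32 = 0.829.

0.829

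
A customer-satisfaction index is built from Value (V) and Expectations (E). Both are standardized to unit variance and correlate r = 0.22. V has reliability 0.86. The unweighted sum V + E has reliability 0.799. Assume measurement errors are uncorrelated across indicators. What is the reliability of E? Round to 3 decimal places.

Var(V+E) = 2 + 2·0.22 = 2.440.
True-score variance = ρ_V + ρ_E + 2·0.22, so 0.799 = (0.86 + ρ_E + 0.44) / 2.440.
ρ_E = 0.799·2.440 − 0.86 − 0.44 = 0.650.

0.650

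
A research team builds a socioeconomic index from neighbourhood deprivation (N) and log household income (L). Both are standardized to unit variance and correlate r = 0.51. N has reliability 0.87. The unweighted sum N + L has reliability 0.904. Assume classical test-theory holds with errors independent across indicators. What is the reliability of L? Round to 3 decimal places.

0.840

Var(N+L) = 2 + 2·0.51 = 3.020.
True-score variance = ρ_N + ρ_L + 2·0.51, so 0.904 = (0.87 + ρ_L + 1.02) / 3.020.
ρ_L = 0.904·3.020 − 0.87 − 1.02 = 0.840.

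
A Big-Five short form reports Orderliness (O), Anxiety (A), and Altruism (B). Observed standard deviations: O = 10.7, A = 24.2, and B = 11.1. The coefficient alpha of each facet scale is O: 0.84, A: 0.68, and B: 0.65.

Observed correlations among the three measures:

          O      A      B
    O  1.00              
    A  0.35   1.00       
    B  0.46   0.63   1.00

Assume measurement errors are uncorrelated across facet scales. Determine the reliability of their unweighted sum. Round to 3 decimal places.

0.829

Var(O+A+B) = 10.7² + 24.2² + 11.1² + 2·[10.7·24.2·0.35 + 10.7·11.1·0.46 + 24.2·11.1·0.63] = 823.34 + 628.988 = 1452.33.
With uncorrelated errors the cross-covariances are all true-score covariance, so they carry over unchanged; only the diagonal terms shrink to ρᵢσᵢ².
True-score variance = [10.7²·0.84 + 24.2²·0.68 + 11.1²·0.65] + 628.988 = 574.493 + 628.988 = 1203.48.
Reliability = 1203.48 / 1452.33 = 0.829.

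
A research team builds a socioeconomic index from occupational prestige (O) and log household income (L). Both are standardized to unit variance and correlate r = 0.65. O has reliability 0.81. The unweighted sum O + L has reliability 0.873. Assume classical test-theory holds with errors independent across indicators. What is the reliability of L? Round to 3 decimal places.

0.771

Var(O+L) = 2 + 2·0.65 = 3.300.
True-score variance = ρ_O + ρ_L + 2·0.65, so 0.873 = (0.81 + ρ_L + 1.30) / 3.300.
ρ_L = 0.873·3.300 − 0.81 − 1.30 = 0.771.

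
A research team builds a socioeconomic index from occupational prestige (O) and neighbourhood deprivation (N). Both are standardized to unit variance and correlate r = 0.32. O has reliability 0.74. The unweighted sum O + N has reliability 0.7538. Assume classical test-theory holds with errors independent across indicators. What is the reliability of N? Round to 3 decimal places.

Var(O+N) = 2 + 2·0.32 = 2.640.
True-score variance = ρ_O + ρ_N + 2·0.32, so 0.7538 = (0.74 + ρ_N + 0.64) / 2.640.
ρ_N = 0.7538·2.640 − 0.74 − 0.64 = 0.610.

0.610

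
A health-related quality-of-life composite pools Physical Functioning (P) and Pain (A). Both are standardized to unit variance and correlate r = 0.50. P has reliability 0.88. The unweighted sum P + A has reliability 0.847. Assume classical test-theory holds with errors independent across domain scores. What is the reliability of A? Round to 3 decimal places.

0.661

Var(P+A) = 2 + 2·0.50 = 3.000.
True-score variance = ρ_P + ρ_A + 2·0.50, so 0.847 = (0.88 + ρ_A + 1.00) / 3.000.
ρ_A = 0.847·3.000 − 0.88 − 1.00 = 0.661.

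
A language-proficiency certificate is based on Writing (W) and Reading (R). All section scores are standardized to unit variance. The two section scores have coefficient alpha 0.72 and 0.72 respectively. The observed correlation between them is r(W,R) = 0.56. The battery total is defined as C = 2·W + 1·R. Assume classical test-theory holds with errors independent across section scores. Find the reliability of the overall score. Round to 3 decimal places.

Var(C) = 2² + 1 + 2·[2·0.56] = 5 + 2.24 = 7.24.
Because errors are independent across components, Cov(Tᵢ,Tⱼ) = Cov(Xᵢ,Xⱼ); the off-diagonal part of the true-score variance is the same as above.
True-score variance = [2²·0.72 + 0.72] + 2.24 = 3.6 + 2.24 = 5.84.
Reliability = 5.84 / 7.24 = 0.807.

0.807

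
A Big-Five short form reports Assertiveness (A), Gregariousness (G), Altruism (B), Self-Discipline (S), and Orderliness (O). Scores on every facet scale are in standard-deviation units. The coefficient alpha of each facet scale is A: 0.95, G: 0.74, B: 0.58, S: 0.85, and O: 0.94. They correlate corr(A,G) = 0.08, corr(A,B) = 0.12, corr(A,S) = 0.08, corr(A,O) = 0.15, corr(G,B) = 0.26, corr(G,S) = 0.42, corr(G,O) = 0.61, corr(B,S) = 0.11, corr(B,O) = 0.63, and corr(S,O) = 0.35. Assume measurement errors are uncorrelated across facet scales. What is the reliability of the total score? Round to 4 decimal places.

0.9115

Var(A+G+B+S+O) = 5 + 2·[0.08 + 0.12 + 0.08 + 0.15 + 0.26 + 0.42 + 0.61 + 0.11 + 0.63 + 0.35] = 5 + 5.62 = 10.62.
Because errors are independent across components, Cov(Tᵢ,Tⱼ) = Cov(Xᵢ,Xⱼ); the off-diagonal part of the true-score variance is the same as above.
True-score variance = [0.95 + 0.74 + 0.58 + 0.85 + 0.94] + 5.62 = 4.06 + 5.62 = 9.68.
Reliability = 9.68 / 10.62 = 0.9115.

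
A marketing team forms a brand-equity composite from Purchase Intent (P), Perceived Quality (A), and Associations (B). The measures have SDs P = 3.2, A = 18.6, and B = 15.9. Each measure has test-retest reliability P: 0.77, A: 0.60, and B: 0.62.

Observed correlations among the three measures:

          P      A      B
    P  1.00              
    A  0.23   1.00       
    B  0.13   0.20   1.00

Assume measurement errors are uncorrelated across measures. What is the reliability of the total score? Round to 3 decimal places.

Var(P+A+B) = 3.2² + 18.6² + 15.9² + 2·[3.2·18.6·0.23 + 3.2·15.9·0.13 + 18.6·15.9·0.20] = 609.01 + 158.904 = 767.914.
Because errors are independent across components, Cov(Tᵢ,Tⱼ) = Cov(Xᵢ,Xⱼ); the off-diagonal part of the true-score variance is the same as above.
True-score variance = [3.2²·0.77 + 18.6²·0.60 + 15.9²·0.62] + 158.904 = 372.203 + 158.904 = 531.107.
Reliability = 531.107 / 767.914 = 0.692.

0.692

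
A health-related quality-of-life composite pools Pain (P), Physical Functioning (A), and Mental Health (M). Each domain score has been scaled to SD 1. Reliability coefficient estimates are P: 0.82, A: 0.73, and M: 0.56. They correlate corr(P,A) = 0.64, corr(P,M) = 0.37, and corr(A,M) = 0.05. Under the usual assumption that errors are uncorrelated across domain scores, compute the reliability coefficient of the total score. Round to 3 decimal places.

0.826

Var(P+A+M) = 3 + 2·[0.64 + 0.37 + 0.05] = 3 + 2.12 = 5.12.
Under uncorrelated errors the observed covariances equal the true-score covariances, so only the own-variance terms attenuate.
True-score variance = [0.82 + 0.73 + 0.56] + 2.12 = 2.11 + 2.12 = 4.23.
Reliability = 4.23 / 5.12 = 0.826.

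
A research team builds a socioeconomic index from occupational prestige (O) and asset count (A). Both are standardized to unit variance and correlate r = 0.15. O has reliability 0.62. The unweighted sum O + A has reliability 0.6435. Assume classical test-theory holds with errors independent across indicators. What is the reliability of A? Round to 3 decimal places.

0.560

Var(O+A) = 2 + 2·0.15 = 2.300.
True-score variance = ρ_O + ρ_A + 2·0.15, so 0.6435 = (0.62 + ρ_A + 0.30) / 2.300.
ρ_A = 0.6435·2.300 − 0.62 − 0.30 = 0.560.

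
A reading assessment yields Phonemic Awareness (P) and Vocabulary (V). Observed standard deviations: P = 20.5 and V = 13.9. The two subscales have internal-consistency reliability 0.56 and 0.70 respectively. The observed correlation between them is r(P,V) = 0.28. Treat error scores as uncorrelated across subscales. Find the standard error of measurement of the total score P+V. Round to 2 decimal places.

Var(total) = 613.46 + 159.572 = 773.032.
True-score variance = 370.587 + 159.572 = 530.159, so reliability = 0.6858.
Error variance = 773.032 − 530.159 = 242.873; SEM = √242.873 = 15.58.

15.58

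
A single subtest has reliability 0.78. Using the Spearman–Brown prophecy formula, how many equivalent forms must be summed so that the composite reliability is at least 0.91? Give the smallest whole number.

k ≥ ρ*(1−ρ₁)/(ρ₁(1−ρ*)) = 0.91·0.22 / (0.78·0.09) = 2.852.
Smallest integer k = 3.

3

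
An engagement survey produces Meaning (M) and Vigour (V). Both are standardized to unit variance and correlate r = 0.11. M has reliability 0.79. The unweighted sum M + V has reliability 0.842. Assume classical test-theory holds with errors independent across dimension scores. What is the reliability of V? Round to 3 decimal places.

Var(M+V) = 2 + 2·0.11 = 2.220.
True-score variance = ρ_M + ρ_V + 2·0.11, so 0.842 = (0.79 + ρ_V + 0.22) / 2.220.
ρ_V = 0.842·2.220 − 0.79 − 0.22 = 0.859.

0.859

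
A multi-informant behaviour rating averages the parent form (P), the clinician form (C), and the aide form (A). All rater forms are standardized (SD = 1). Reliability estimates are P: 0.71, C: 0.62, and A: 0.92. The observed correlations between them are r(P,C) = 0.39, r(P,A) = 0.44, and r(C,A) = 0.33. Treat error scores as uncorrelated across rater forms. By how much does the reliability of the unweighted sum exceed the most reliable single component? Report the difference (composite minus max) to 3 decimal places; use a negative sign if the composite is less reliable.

Var(sum) = 3 + 2.32 = 5.32; true-score variance = 2.25 + 2.32 = 4.57; composite reliability = 0.8590.
Max component reliability = 0.9200.
Difference = 0.8590 − 0.9200 = -0.061.

-0.061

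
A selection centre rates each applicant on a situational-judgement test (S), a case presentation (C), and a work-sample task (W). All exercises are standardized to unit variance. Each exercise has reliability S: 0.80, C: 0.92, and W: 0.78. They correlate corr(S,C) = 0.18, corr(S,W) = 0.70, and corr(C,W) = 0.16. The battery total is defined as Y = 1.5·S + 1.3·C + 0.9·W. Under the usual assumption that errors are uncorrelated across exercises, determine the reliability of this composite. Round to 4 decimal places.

0.9011

Var(Y) = 1.5² + 1.3² + 0.9² + 2·[1.95·0.18 + 1.35·0.70 + 1.17·0.16] = 4.75 + 2.9664 = 7.7164.
With uncorrelated errors the cross-covariances are all true-score covariance, so they carry over unchanged; only the diagonal terms shrink to ρᵢσᵢ².
True-score variance = [1.5²·0.80 + 1.3²·0.92 + 0.9²·0.78] + 2.9664 = 3.9866 + 2.9664 = 6.953.
Reliability = 6.953 / 7.7164 = 0.9011.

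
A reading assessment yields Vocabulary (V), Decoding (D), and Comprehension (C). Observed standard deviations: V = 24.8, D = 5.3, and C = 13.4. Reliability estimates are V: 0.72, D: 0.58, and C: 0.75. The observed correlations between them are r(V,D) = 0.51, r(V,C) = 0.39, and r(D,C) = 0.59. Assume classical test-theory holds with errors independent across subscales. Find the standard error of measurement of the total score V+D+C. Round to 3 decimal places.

15.129

Var(total) = 822.69 + 477.082 = 1299.77.
True-score variance = 593.791 + 477.082 = 1070.87, so reliability = 0.8239.
Error variance = 1299.77 − 1070.87 = 228.899; SEM = √228.899 = 15.129.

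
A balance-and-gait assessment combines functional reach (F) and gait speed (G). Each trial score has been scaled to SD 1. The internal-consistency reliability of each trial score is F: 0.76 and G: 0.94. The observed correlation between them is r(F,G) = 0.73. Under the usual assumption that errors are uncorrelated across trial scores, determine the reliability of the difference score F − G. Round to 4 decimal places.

0.4444

Var(F−G) = 1 + 1 − 2·0.73 = 2 − 1.46 = 0.54.
Because errors are independent across components, Cov(Tᵢ,Tⱼ) = Cov(Xᵢ,Xⱼ); the off-diagonal part of the true-score variance is the same as above.
True-score variance = [0.76 + 0.94] − 1.46 = 1.7 − 1.46 = 0.24.
Reliability = 0.24 / 0.54 = 0.4444.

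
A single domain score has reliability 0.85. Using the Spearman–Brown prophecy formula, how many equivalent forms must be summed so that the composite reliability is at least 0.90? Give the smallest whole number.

k ≥ ρ*(1−ρ₁)/(ρ₁(1−ρ*)) = 0.90·0.15 / (0.85·0.10) = 1.588.
Smallest integer k = 2.

2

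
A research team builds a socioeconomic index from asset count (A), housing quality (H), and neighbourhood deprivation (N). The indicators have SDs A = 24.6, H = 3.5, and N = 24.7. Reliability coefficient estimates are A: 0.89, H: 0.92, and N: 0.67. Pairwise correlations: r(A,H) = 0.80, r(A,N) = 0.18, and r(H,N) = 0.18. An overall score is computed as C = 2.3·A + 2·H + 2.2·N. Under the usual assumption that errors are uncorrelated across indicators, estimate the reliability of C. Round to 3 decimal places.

Var(C) = 2.3²·24.6² + 2²·3.5² + 2.2²·24.7² + 2·[4.6·24.6·3.5·0.80 + 5.06·24.6·24.7·0.18 + 4.4·3.5·24.7·0.18] = 6203.13 + 1877.47 = 8080.61.
Because errors are independent across components, Cov(Tᵢ,Tⱼ) = Cov(Xᵢ,Xⱼ); the off-diagonal part of the true-score variance is the same as above.
True-score variance = [2.3²·24.6²·0.89 + 2²·3.5²·0.92 + 2.2²·24.7²·0.67] + 1877.47 = 4872.63 + 1877.47 = 6750.11.
Reliability = 6750.11 / 8080.61 = 0.835.

0.835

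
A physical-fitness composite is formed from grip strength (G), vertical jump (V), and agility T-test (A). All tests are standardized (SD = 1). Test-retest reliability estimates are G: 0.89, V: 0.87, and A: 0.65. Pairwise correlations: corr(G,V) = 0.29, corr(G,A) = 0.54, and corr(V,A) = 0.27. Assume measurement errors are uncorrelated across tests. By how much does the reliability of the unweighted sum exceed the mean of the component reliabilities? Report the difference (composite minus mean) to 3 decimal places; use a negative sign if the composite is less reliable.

Var(sum) = 3 + 2.2 = 5.2; true-score variance = 2.41 + 2.2 = 4.61; composite reliability = 0.8865.
Mean component reliability = 0.8033.
Difference = 0.8865 − 0.8033 = 0.083.

0.083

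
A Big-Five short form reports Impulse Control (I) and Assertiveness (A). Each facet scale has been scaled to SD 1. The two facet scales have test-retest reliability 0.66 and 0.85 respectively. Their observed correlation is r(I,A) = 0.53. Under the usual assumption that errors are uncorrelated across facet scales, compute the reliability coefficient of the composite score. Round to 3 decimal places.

Var(I+A) = 2 + 2·[0.53] = 2 + 1.06 = 3.06.
Under uncorrelated errors the observed covariances equal the true-score covariances, so only the own-variance terms attenuate.
True-score variance = [0.66 + 0.85] + 1.06 = 1.51 + 1.06 = 2.57.
Reliability = 2.57 / 3.06 = 0.840.

0.840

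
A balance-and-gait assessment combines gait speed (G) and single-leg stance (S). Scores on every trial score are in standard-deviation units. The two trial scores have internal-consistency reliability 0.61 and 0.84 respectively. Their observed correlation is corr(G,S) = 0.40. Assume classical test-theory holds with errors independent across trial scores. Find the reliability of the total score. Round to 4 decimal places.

0.8036

Var(G+S) = 2 + 2·[0.40] = 2 + 0.8 = 2.8.
Because errors are independent across components, Cov(Tᵢ,Tⱼ) = Cov(Xᵢ,Xⱼ); the off-diagonal part of the true-score variance is the same as above.
True-score variance = [0.61 + 0.84] + 0.8 = 1.45 + 0.8 = 2.25.
Reliability = 2.25 / 2.8 = 0.8036.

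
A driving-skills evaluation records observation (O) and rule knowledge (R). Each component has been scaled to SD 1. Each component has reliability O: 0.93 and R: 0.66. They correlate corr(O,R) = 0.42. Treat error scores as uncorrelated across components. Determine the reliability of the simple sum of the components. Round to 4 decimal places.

Var(O+R) = 2 + 2·[0.42] = 2 + 0.84 = 2.84.
Because errors are independent across components, Cov(Tᵢ,Tⱼ) = Cov(Xᵢ,Xⱼ); the off-diagonal part of the true-score variance is the same as above.
True-score variance = [0.93 + 0.66] + 0.84 = 1.59 + 0.84 = 2.43.
Reliability = 2.43 / 2.84 = 0.8556.

0.8556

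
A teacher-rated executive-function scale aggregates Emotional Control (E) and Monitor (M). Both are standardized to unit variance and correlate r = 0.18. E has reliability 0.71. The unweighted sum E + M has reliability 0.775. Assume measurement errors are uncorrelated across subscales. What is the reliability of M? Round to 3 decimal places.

0.759

Var(E+M) = 2 + 2·0.18 = 2.360.
True-score variance = ρ_E + ρ_M + 2·0.18, so 0.775 = (0.71 + ρ_M + 0.36) / 2.360.
ρ_M = 0.775·2.360 − 0.71 − 0.36 = 0.759.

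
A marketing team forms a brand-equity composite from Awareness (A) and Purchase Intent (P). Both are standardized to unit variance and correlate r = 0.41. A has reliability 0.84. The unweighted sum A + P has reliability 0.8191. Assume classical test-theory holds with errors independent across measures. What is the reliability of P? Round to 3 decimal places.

0.650

Var(A+P) = 2 + 2·0.41 = 2.820.
True-score variance = ρ_A + ρ_P + 2·0.41, so 0.8191 = (0.84 + ρ_P + 0.82) / 2.820.
ρ_P = 0.8191·2.820 − 0.84 − 0.82 = 0.650.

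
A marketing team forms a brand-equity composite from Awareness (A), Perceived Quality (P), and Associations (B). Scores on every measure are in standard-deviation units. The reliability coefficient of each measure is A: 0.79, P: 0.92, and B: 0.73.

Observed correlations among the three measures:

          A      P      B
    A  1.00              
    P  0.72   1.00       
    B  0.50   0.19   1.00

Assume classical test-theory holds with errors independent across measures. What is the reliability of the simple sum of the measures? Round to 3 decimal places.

Var(A+P+B) = 3 + 2·[0.72 + 0.50 + 0.19] = 3 + 2.82 = 5.82.
With uncorrelated errors the cross-covariances are all true-score covariance, so they carry over unchanged; only the diagonal terms shrink to ρᵢσᵢ².
True-score variance = [0.79 + 0.92 + 0.73] + 2.82 = 2.44 + 2.82 = 5.26.
Reliability = 5.26 / 5.82 = 0.904.

0.904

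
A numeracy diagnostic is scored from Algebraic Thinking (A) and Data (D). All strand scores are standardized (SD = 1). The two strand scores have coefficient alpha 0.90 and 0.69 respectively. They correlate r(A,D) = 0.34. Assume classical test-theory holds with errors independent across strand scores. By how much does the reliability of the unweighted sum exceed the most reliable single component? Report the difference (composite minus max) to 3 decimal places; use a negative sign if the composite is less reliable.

Var(sum) = 2 + 0.68 = 2.68; true-score variance = 1.59 + 0.68 = 2.27; composite reliability = 0.8470.
Max component reliability = 0.9000.
Difference = 0.8470 − 0.9000 = -0.053.

-0.053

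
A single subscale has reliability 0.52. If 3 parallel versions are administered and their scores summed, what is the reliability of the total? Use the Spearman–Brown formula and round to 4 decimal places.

ρ_k = kρ / (1 + (k−1)ρ) = 3·0.52 / (1 + 2·0.52) = 1.560 / 2.040 = 0.7647.

0.7647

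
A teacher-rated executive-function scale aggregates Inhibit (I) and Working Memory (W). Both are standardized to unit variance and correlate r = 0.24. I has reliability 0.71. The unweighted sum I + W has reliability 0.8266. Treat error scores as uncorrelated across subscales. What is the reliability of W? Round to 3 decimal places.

0.860

Var(I+W) = 2 + 2·0.24 = 2.480.
True-score variance = ρ_I + ρ_W + 2·0.24, so 0.8266 = (0.71 + ρ_W + 0.48) / 2.480.
ρ_W = 0.8266·2.480 − 0.71 − 0.48 = 0.860.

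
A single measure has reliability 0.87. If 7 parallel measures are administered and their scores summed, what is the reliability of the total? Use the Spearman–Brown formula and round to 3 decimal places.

0.979

ρ_k = kρ / (1 + (k−1)ρ) = 7·0.87 / (1 + 6·0.87) = 6.090 / 6.220 = 0.979.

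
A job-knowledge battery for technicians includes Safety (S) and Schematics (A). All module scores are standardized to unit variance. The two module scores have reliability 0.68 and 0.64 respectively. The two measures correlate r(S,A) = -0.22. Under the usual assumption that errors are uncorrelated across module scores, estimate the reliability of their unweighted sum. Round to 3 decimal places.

Var(S+A) = 2 + 2·[(-0.22)] = 2 − 0.44 = 1.56.
Because errors are independent across components, Cov(Tᵢ,Tⱼ) = Cov(Xᵢ,Xⱼ); the off-diagonal part of the true-score variance is the same as above.
True-score variance = [0.68 + 0.64] − 0.44 = 1.32 − 0.44 = 0.88.
Reliability = 0.88 / 1.56 = 0.564.

0.564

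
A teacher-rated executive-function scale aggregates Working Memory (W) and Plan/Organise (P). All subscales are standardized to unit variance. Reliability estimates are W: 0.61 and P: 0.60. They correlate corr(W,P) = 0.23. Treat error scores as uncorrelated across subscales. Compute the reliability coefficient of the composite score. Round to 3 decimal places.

Var(W+P) = 2 + 2·[0.23] = 2 + 0.46 = 2.46.
Because errors are independent across components, Cov(Tᵢ,Tⱼ) = Cov(Xᵢ,Xⱼ); the off-diagonal part of the true-score variance is the same as above.
True-score variance = [0.61 + 0.60] + 0.46 = 1.21 + 0.46 = 1.67.
Reliability = 1.67 / 2.46 = 0.679.

0.679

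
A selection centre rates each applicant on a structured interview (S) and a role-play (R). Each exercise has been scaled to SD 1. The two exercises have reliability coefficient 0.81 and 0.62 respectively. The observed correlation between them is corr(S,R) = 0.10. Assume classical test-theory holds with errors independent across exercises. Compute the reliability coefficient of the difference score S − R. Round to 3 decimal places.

Var(S−R) = 1 + 1 − 2·0.10 = 2 − 0.2 = 1.8.
Because errors are independent across components, Cov(Tᵢ,Tⱼ) = Cov(Xᵢ,Xⱼ); the off-diagonal part of the true-score variance is the same as above.
True-score variance = [0.81 + 0.62] − 0.2 = 1.43 − 0.2 = 1.23.
Reliability = 1.23 / 1.8 = 0.683.

0.683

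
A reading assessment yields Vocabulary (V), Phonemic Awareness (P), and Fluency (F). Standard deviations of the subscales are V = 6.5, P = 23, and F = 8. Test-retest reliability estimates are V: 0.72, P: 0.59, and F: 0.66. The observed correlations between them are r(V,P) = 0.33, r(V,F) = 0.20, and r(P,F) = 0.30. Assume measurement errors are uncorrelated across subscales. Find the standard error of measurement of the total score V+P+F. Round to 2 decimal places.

Var(total) = 635.25 + 229.87 = 865.12.
True-score variance = 384.77 + 229.87 = 614.64, so reliability = 0.7105.
Error variance = 865.12 − 614.64 = 250.48; SEM = √250.48 = 15.83.

15.83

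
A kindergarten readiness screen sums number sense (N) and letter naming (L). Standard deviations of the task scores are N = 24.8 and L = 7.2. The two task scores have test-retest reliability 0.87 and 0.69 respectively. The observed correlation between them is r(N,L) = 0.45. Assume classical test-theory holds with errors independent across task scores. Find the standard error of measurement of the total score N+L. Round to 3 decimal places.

9.799

Var(total) = 666.88 + 160.704 = 827.584.
True-score variance = 570.854 + 160.704 = 731.558, so reliability = 0.8840.
Error variance = 827.584 − 731.558 = 96.0256; SEM = √96.0256 = 9.799.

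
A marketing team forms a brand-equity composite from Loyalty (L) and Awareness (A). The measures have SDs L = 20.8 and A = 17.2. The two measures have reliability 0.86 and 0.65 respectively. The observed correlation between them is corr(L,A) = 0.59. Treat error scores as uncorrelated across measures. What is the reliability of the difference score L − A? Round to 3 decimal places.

0.464

Var(L−A) = 20.8² + 17.2² − 2·20.8·17.2·0.59 = 728.48 − 422.157 = 306.323.
Under uncorrelated errors the observed covariances equal the true-score covariances, so only the own-variance terms attenuate.
True-score variance = [20.8²·0.86 + 17.2²·0.65] − 422.157 = 564.366 − 422.157 = 142.21.
Reliability = 142.21 / 306.323 = 0.464.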